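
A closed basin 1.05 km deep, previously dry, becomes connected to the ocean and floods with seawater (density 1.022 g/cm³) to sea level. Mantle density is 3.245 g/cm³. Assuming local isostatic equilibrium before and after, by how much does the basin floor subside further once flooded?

0.483 km

After flooding the water column is d + s deep. Its weight must equal the weight of mantle displaced by the extra subsidence s: (d + s) ρ_w = s ρ_m.
s = d ρ_w / (ρ_m − ρ_w) = 1.05 km × 1.022/(3.245 − 1.022) = 0.483 km.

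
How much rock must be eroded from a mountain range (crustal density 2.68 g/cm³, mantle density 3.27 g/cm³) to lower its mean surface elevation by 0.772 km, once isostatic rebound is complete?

4.28 km

Net drop Δ = e − u = e − e ρ_c/ρ_m = e (ρ_m − ρ_c)/ρ_m.
e = Δ ρ_m/(ρ_m − ρ_c) = 0.772 km × 3.27/0.59 = 4.28 km.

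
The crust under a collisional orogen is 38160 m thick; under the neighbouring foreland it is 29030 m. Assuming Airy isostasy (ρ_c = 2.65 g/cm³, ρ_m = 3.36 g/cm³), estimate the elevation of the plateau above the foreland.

Excess crust Δ = 38160 m − 29030 m = 9130 m, split between elevation h and root r with h + r = Δ.
Airy balance ρ_c h = (ρ_m − ρ_c) r gives r = h ρ_c/(ρ_m − ρ_c), so h (1 + ρ_c/(ρ_m − ρ_c)) = Δ, i.e. h = Δ (ρ_m − ρ_c)/ρ_m.
h = 9130 m × 0.71/3.36 = 1930 m.

1930 m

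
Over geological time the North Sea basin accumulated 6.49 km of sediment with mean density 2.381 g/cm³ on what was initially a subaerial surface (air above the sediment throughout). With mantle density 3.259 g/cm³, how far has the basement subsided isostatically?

4.74 km

Subaerial load: s = t ρ_sed / ρ_m = 6.49 km × 2.381/3.259 = 4.74 km.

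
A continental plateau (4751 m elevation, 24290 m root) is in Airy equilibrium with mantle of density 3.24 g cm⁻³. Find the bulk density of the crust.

ρ_c h = (ρ_m − ρ_c) r → ρ_c (h + r) = ρ_m r → ρ_c = ρ_m r / (h + r).
ρ_c = 3.24 × 24290 m / (4751 m + 24290 m) = 2.71 g cm⁻³.

2.71 g cm⁻³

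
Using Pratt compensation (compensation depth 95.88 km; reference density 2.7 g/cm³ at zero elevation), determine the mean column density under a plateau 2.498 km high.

2.63 g/cm³

Pratt balance: ρ_ref D = ρ (D + h).
ρ = ρ_ref D/(D + h) = 2.7 × 95.88 km/(95.88 km + 2.498 km) = 2.63 g/cm³.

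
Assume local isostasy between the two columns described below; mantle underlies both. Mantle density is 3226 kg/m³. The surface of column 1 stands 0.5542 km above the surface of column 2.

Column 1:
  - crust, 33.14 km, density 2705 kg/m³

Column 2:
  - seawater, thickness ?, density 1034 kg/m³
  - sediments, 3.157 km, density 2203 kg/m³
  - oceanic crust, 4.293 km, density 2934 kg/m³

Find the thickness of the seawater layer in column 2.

Take the compensation level at the base of the deeper column (depth z_c below the surface of column 1) and equate Σ ρ_i t_i down to z_c; mantle fills any gap and the z_c terms cancel.
Column 1: 33.14×2705 + (z_c − 33.14)×3226
Column 2: 0.5542×0 + x×1034 + 3.157×2203 + 4.293×2934 + (z_c − 0.5542 − 7.45 − x)×3226
The z_c×3226 term appears on both sides and cancels. Collect the known terms of each column as K = Σ(ρt)_known − 3226 × (depth of known layers): K_1 = 89643.7 − 3226×33.14 = −17265.94; K_2 = 19550.533 − 3226×(0.5542 + 7.45) = −6271.0162.
Balance: K_1 = K_2 − x×(3226 − 1034), so x = (K_2 − K_1)/(3226 − 1034) = 10994.9/2192 = 5.02 km.

5.02 km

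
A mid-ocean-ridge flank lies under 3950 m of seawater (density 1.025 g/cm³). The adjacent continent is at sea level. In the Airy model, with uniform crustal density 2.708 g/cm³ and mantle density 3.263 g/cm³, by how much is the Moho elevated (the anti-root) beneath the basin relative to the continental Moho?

12000 m

Equating mass per unit area of the two columns: replacing crust with seawater at the top is compensated by replacing crust with mantle at the base: d (ρ_c − ρ_w) = a (ρ_m − ρ_c).
a = d (ρ_c − ρ_w)/(ρ_m − ρ_c) = 3950 m × 1.683/0.555 = 12000 m.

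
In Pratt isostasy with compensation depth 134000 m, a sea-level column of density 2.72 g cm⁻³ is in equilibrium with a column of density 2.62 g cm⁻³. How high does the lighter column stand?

ρ_ref D = ρ (D + h) → h = D (ρ_ref − ρ)/ρ.
h = 134000 m × (2.72 − 2.62)/2.62 = 5110 m.

5110 m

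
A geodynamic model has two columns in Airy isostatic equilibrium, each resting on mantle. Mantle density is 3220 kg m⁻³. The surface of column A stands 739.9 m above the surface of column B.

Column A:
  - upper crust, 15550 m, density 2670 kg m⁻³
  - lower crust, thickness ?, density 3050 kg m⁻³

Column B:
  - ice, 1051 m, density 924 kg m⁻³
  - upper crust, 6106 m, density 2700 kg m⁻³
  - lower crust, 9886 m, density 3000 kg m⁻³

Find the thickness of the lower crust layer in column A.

9370 m

Take the compensation level at the base of the deeper column (depth z_c below the surface of column A) and equate Σ ρ_i t_i down to z_c; mantle fills any gap and the z_c terms cancel.
Column A: 15550×2670 + x×3050 + (z_c − 15550 − x)×3220
Column B: 739.9×0 + 1051×924 + 6106×2700 + 9886×3000 + (z_c − 739.9 − 17043)×3220
The z_c×3220 term appears on both sides and cancels. Collect the known terms of each column as K = Σ(ρt)_known − 3220 × (depth of known layers): K_A = 41518500 − 3220×15550 = −8552500; K_B = 47115324 − 3220×(739.9 + 17043) = −10145614.
Balance: K_A − x×(3220 − 3050) = K_B, so x = (K_A − K_B)/(3220 − 3050) = 1593110/170 = 9370 m.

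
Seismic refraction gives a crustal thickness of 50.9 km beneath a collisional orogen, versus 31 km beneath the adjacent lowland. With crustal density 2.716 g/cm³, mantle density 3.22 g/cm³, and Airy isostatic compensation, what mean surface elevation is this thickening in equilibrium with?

3.11 km

Excess crust Δ = 50.9 km − 31 km = 19.9 km, split between elevation h and root r with h + r = Δ.
Airy balance ρ_c h = (ρ_m − ρ_c) r gives r = h ρ_c/(ρ_m − ρ_c), so h (1 + ρ_c/(ρ_m − ρ_c)) = Δ, i.e. h = Δ (ρ_m − ρ_c)/ρ_m.
h = 19.9 km × 0.504/3.22 = 3.11 km.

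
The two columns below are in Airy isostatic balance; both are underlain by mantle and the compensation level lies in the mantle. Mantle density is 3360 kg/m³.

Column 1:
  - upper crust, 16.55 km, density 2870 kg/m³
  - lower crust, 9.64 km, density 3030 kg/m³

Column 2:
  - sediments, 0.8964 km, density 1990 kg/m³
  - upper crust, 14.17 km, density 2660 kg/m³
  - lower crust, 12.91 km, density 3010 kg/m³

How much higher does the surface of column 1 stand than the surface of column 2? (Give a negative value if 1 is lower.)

−1.3 km

For any compensation level in the mantle, the mantle terms cancel and isostasy reduces to e = (Σt_1 − Σt_2) − (Σ(ρt)_1 − Σ(ρt)_2) / ρ_m.
Σt_1 = 26.19 km; Σt_2 = 27.9764 km; Σ(ρt)_1 = 76707.7; Σ(ρt)_2 = 78335.136 (in km·kg/m³).
e = (26.19 − 27.9764) − (76707.7 − 78335.136) / 3360 = −1.3 km.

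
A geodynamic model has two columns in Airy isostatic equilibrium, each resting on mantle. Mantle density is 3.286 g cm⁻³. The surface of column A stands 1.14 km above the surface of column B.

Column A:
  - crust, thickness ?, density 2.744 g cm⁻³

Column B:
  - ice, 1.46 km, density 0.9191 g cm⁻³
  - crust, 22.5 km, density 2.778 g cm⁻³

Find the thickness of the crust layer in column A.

34.4 km

Take the compensation level at the base of the deeper column (depth z_c below the surface of column A) and equate Σ ρ_i t_i down to z_c; mantle fills any gap and the z_c terms cancel.
Column A: x×2.744 + (z_c − 0 − x)×3.286
Column B: 1.14×0 + 1.46×0.9191 + 22.5×2.778 + (z_c − 1.14 − 23.96)×3.286
The z_c×3.286 term appears on both sides and cancels. Collect the known terms of each column as K = Σ(ρt)_known − 3.286 × (depth of known layers): K_A = 0 − 3.286×0 = 0; K_B = 63.846886 − 3.286×(1.14 + 23.96) = −18.631714.
Balance: K_A − x×(3.286 − 2.744) = K_B, so x = (K_A − K_B)/(3.286 − 2.744) = 18.6317/0.542 = 34.4 km.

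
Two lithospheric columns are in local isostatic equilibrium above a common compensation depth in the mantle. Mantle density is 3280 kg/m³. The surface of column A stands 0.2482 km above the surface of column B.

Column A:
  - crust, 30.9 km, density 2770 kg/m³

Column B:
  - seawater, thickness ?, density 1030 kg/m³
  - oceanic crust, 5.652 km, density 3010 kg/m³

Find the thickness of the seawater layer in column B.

Take the compensation level at the base of the deeper column (depth z_c below the surface of column A) and equate Σ ρ_i t_i down to z_c; mantle fills any gap and the z_c terms cancel.
Column A: 30.9×2770 + (z_c − 30.9)×3280
Column B: 0.2482×0 + x×1030 + 5.652×3010 + (z_c − 0.2482 − 5.652 − x)×3280
The z_c×3280 term appears on both sides and cancels. Collect the known terms of each column as K = Σ(ρt)_known − 3280 × (depth of known layers): K_A = 85593 − 3280×30.9 = −15759; K_B = 17012.52 − 3280×(0.2482 + 5.652) = −2340.136.
Balance: K_A = K_B − x×(3280 − 1030), so x = (K_B − K_A)/(3280 − 1030) = 13418.9/2250 = 5.96 km.

5.96 km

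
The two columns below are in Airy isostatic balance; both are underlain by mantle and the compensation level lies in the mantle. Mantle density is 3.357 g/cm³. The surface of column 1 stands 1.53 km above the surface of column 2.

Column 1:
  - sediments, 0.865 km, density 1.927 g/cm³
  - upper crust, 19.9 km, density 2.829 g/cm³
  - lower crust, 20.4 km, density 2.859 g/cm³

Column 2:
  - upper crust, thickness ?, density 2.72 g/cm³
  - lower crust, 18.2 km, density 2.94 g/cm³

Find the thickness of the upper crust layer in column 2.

Take the compensation level at the base of the deeper column (depth z_c below the surface of column 1) and equate Σ ρ_i t_i down to z_c; mantle fills any gap and the z_c terms cancel.
Column 1: 0.865×1.927 + 19.9×2.829 + 20.4×2.859 + (z_c − 41.165)×3.357
Column 2: 1.53×0 + x×2.72 + 18.2×2.94 + (z_c − 1.53 − 18.2 − x)×3.357
The z_c×3.357 term appears on both sides and cancels. Collect the known terms of each column as K = Σ(ρt)_known − 3.357 × (depth of known layers): K_1 = 116.287555 − 3.357×41.165 = −21.90335; K_2 = 53.508 − 3.357×(1.53 + 18.2) = −12.72561.
Balance: K_1 = K_2 − x×(3.357 − 2.72), so x = (K_2 − K_1)/(3.357 − 2.72) = 9.17774/0.637 = 14.4 km.

14.4 km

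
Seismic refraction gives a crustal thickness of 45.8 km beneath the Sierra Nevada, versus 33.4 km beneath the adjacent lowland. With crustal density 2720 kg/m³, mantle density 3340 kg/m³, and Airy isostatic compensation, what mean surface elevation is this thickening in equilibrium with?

Excess crust Δ = 45.8 km − 33.4 km = 12.4 km, split between elevation h and root r with h + r = Δ.
Airy balance ρ_c h = (ρ_m − ρ_c) r gives r = h ρ_c/(ρ_m − ρ_c), so h (1 + ρ_c/(ρ_m − ρ_c)) = Δ, i.e. h = Δ (ρ_m − ρ_c)/ρ_m.
h = 12.4 km × 620/3340 = 2.3 km.

2.3 km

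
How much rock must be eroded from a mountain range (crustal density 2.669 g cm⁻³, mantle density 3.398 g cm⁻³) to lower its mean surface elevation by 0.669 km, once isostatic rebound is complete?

3.12 km

Net drop Δ = e − u = e − e ρ_c/ρ_m = e (ρ_m − ρ_c)/ρ_m.
e = Δ ρ_m/(ρ_m − ρ_c) = 0.669 km × 3.398/0.729 = 3.12 km.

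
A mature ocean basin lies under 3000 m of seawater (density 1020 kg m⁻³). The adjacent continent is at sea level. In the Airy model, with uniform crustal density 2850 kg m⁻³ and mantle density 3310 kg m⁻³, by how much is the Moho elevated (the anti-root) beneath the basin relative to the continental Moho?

11900 m

Equating mass per unit area of the two columns: replacing crust with seawater at the top is compensated by replacing crust with mantle at the base: d (ρ_c − ρ_w) = a (ρ_m − ρ_c).
a = d (ρ_c − ρ_w)/(ρ_m − ρ_c) = 3000 m × 1830/460 = 11900 m.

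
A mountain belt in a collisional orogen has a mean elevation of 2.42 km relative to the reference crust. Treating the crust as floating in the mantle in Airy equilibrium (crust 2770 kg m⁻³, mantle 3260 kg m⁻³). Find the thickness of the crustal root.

13.7 km

Equating mass per unit area of the two columns: the weight of the topography is balanced by the buoyancy of the root, ρ_c h = (ρ_m − ρ_c) r.
r = h · ρ_c / (ρ_m − ρ_c) = 2.42 km × 2770 / (3260 − 2770) = 13.7 km.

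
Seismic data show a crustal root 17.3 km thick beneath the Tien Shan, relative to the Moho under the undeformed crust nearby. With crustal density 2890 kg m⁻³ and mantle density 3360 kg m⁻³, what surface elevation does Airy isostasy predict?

For local isostatic compensation: ρ_c h = (ρ_m − ρ_c) r.
h = r (ρ_m − ρ_c) / ρ_c = 17.3 km × (3360 − 2890) / 2890 = 2.81 km.

2.81 km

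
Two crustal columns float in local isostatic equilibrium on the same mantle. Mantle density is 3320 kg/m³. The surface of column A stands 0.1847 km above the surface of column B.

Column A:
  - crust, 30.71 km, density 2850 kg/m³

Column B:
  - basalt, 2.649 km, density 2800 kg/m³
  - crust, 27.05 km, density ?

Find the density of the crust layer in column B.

Take the compensation level at the base of the deeper column (depth z_c below the surface of column A) and equate Σ ρ_i t_i down to z_c; mantle fills any gap and the z_c terms cancel.
Column A: 30.71×2850 + (z_c − 30.71)×3320
Column B: 0.1847×0 + 2.649×2800 + 27.05×ρ + (z_c − 0.1847 − 29.699)×3320
The z_c×3320 term appears on both sides and cancels. Collect the known terms of each column as K = Σ(ρt)_known − 3320 × (depth of known layers): K_A = 87523.5 − 3320×30.71 = −14433.7; K_B = 7417.2 − 3320×(0.1847 + 29.699) = −91796.684.
Balance: K_A = K_B + 27.05×ρ, so ρ = (K_A − K_B)/27.05 = 77363/27.05 = 2860 kg/m³.

2860 kg/m³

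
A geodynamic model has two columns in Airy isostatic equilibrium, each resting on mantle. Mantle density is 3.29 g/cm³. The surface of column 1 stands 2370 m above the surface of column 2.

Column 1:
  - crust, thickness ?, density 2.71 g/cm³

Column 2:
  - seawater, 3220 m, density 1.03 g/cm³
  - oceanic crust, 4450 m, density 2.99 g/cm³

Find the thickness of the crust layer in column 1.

Take the compensation level at the base of the deeper column (depth z_c below the surface of column 1) and equate Σ ρ_i t_i down to z_c; mantle fills any gap and the z_c terms cancel.
Column 1: x×2.71 + (z_c − 0 − x)×3.29
Column 2: 2370×0 + 3220×1.03 + 4450×2.99 + (z_c − 2370 − 7670)×3.29
The z_c×3.29 term appears on both sides and cancels. Collect the known terms of each column as K = Σ(ρt)_known − 3.29 × (depth of known layers): K_1 = 0 − 3.29×0 = 0; K_2 = 16622.1 − 3.29×(2370 + 7670) = −16409.5.
Balance: K_1 − x×(3.29 − 2.71) = K_2, so x = (K_1 − K_2)/(3.29 − 2.71) = 16409.5/0.58 = 28300 m.

28300 m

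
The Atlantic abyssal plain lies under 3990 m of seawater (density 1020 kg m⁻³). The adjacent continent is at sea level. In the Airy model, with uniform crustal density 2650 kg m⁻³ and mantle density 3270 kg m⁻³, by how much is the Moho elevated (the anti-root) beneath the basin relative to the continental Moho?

By Archimedes' principle applied to the lithosphere: replacing crust with seawater at the top is compensated by replacing crust with mantle at the base: d (ρ_c − ρ_w) = a (ρ_m − ρ_c).
a = d (ρ_c − ρ_w)/(ρ_m − ρ_c) = 3990 m × 1630/620 = 10500 m.

10500 m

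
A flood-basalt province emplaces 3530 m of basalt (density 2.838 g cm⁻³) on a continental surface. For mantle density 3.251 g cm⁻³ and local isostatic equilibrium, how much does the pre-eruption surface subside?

Subaerial loading: s = t ρ_load / ρ_m.
s = 3530 m × 2.838/3.251 = 3080 m.

3080 m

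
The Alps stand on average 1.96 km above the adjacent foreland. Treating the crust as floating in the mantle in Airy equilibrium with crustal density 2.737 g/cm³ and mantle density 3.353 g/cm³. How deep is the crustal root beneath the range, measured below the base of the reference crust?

In Airy isostatic equilibrium: the weight of the topography is balanced by the buoyancy of the root, ρ_c h = (ρ_m − ρ_c) r.
r = h · ρ_c / (ρ_m − ρ_c) = 1.96 km × 2.737 / (3.353 − 2.737) = 8.71 km.

8.71 km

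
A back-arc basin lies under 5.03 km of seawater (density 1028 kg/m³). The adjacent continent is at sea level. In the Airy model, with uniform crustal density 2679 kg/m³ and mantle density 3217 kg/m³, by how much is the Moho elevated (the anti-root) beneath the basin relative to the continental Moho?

For local isostatic compensation: replacing crust with seawater at the top is compensated by replacing crust with mantle at the base: d (ρ_c − ρ_w) = a (ρ_m − ρ_c).
a = d (ρ_c − ρ_w)/(ρ_m − ρ_c) = 5.03 km × 1651/538 = 15.4 km.

15.4 km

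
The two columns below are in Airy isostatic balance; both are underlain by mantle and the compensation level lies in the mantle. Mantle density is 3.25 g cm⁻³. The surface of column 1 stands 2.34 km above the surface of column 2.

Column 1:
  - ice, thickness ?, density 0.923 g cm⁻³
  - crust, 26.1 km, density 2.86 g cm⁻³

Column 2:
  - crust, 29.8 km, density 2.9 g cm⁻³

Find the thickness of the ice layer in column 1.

Take the compensation level at the base of the deeper column (depth z_c below the surface of column 1) and equate Σ ρ_i t_i down to z_c; mantle fills any gap and the z_c terms cancel.
Column 1: x×0.923 + 26.1×2.86 + (z_c − 26.1 − x)×3.25
Column 2: 2.34×0 + 29.8×2.9 + (z_c − 2.34 − 29.8)×3.25
The z_c×3.25 term appears on both sides and cancels. Collect the known terms of each column as K = Σ(ρt)_known − 3.25 × (depth of known layers): K_1 = 74.646 − 3.25×26.1 = −10.179; K_2 = 86.42 − 3.25×(2.34 + 29.8) = −18.035.
Balance: K_1 − x×(3.25 − 0.923) = K_2, so x = (K_1 − K_2)/(3.25 − 0.923) = 7.856/2.327 = 3.38 km.

3.38 km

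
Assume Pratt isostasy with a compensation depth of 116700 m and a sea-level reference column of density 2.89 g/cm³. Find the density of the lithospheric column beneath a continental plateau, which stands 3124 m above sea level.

2.81 g/cm³

Pratt balance: ρ_ref D = ρ (D + h).
ρ = ρ_ref D/(D + h) = 2.89 × 116700 m/(116700 m + 3124 m) = 2.81 g/cm³.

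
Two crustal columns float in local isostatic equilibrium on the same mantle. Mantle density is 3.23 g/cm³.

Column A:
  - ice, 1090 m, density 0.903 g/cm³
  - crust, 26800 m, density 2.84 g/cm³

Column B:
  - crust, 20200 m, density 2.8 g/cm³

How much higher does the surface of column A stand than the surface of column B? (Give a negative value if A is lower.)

1330 m

For any compensation level in the mantle, the mantle terms cancel and isostasy reduces to e = (Σt_A − Σt_B) − (Σ(ρt)_A − Σ(ρt)_B) / ρ_m.
Σt_A = 27890 m; Σt_B = 20200 m; Σ(ρt)_A = 77096.27; Σ(ρt)_B = 56560 (in m·g/cm³).
e = (27890 − 20200) − (77096.27 − 56560) / 3.23 = 1330 m.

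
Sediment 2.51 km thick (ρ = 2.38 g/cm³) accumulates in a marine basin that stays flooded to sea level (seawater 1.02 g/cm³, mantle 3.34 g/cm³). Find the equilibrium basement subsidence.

Submarine loading: the sediment displaces seawater, and the subsidence is in turn flooded, so s (ρ_m − ρ_w) = t (ρ_sed − ρ_w).
s = 2.51 km × (2.38 − 1.02) / (3.34 − 1.02) = 1.47 km.

1.47 km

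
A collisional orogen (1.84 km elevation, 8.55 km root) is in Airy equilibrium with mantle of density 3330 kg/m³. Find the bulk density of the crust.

2740 kg/m³

ρ_c h = (ρ_m − ρ_c) r → ρ_c (h + r) = ρ_m r → ρ_c = ρ_m r / (h + r).
ρ_c = 3330 × 8.55 km / (1.84 km + 8.55 km) = 2740 kg/m³.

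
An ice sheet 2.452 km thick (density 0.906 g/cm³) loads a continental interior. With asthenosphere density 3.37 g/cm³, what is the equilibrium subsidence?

By Archimedes' principle applied to the lithosphere: the ice load ρ_ice t is balanced by mantle displaced below, ρ_m s.
s = t ρ_ice / ρ_m = 2.452 km × 0.906/3.37 = 0.659 km.

0.659 km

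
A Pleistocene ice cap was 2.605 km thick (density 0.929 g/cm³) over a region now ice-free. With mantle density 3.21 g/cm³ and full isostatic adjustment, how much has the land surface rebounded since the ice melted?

0.754 km

Removing the load lets mantle flow back in; uplift u satisfies ρ_ice t = ρ_m u.
u = t ρ_ice/ρ_m = 2.605 km × 0.929/3.21 = 0.754 km.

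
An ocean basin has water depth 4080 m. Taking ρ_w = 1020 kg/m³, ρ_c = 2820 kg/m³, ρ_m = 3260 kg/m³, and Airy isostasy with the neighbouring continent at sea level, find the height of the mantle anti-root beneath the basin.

Equating mass per unit area of the two columns: replacing crust with seawater at the top is compensated by replacing crust with mantle at the base: d (ρ_c − ρ_w) = a (ρ_m − ρ_c).
a = d (ρ_c − ρ_w)/(ρ_m − ρ_c) = 4080 m × 1800/440 = 16700 m.

16700 m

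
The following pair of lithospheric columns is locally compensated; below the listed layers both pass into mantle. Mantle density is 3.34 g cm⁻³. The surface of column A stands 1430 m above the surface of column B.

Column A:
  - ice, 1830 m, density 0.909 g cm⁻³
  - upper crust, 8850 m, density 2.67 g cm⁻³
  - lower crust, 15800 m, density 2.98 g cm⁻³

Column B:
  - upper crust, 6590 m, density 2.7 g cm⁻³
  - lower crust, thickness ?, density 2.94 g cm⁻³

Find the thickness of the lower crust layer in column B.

Take the compensation level at the base of the deeper column (depth z_c below the surface of column A) and equate Σ ρ_i t_i down to z_c; mantle fills any gap and the z_c terms cancel.
Column A: 1830×0.909 + 8850×2.67 + 15800×2.98 + (z_c − 26480)×3.34
Column B: 1430×0 + 6590×2.7 + x×2.94 + (z_c − 1430 − 6590 − x)×3.34
The z_c×3.34 term appears on both sides and cancels. Collect the known terms of each column as K = Σ(ρt)_known − 3.34 × (depth of known layers): K_A = 72376.97 − 3.34×26480 = −16066.23; K_B = 17793 − 3.34×(1430 + 6590) = −8993.8.
Balance: K_A = K_B − x×(3.34 − 2.94), so x = (K_B − K_A)/(3.34 − 2.94) = 7072.43/0.4 = 17700 m.

17700 m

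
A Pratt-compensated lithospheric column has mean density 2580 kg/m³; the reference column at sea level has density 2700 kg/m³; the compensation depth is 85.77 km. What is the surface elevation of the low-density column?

3.99 km

ρ_ref D = ρ (D + h) → h = D (ρ_ref − ρ)/ρ.
h = 85.77 km × (2700 − 2580)/2580 = 3.99 km.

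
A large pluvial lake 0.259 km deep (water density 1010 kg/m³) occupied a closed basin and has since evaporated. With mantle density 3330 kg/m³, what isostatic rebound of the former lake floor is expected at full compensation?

0.0786 km

u = d ρ_w/ρ_m = 0.259 km × 1010/3330 = 0.0786 km.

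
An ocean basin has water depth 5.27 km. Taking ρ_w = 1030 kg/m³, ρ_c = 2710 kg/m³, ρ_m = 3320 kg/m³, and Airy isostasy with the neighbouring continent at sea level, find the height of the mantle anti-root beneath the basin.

14.5 km

Equating mass per unit area of the two columns: replacing crust with seawater at the top is compensated by replacing crust with mantle at the base: d (ρ_c − ρ_w) = a (ρ_m − ρ_c).
a = d (ρ_c − ρ_w)/(ρ_m − ρ_c) = 5.27 km × 1680/610 = 14.5 km.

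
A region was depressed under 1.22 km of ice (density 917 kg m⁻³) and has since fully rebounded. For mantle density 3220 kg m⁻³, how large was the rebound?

0.347 km

Removing the load lets mantle flow back in; uplift u satisfies ρ_ice t = ρ_m u.
u = t ρ_ice/ρ_m = 1.22 km × 917/3220 = 0.347 km.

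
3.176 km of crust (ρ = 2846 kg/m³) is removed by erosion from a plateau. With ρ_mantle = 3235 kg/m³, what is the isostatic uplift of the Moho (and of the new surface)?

2.79 km

Unloading: uplift u = e ρ_c/ρ_m = 3.176 km × 2846/3235 = 2.79 km.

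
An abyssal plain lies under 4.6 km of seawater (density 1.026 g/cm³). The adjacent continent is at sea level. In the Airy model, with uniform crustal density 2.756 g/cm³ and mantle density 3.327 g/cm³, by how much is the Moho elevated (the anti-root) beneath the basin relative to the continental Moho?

13.9 km

In Airy isostatic equilibrium: replacing crust with seawater at the top is compensated by replacing crust with mantle at the base: d (ρ_c − ρ_w) = a (ρ_m − ρ_c).
a = d (ρ_c − ρ_w)/(ρ_m − ρ_c) = 4.6 km × 1.73/0.571 = 13.9 km.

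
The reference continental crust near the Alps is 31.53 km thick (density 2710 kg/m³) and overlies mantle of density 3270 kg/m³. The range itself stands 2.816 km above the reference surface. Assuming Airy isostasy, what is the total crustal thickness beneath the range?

48 km

Root depth r = h ρ_c / (ρ_m − ρ_c) = 2.816 km × 2710 / 560 = 13.63 km.
Total thickness = T + h + r = 31.53 km + 2.816 km + 13.63 km = 48 km.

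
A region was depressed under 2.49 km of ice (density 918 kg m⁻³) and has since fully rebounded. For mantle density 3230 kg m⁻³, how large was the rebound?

Removing the load lets mantle flow back in; uplift u satisfies ρ_ice t = ρ_m u.
u = t ρ_ice/ρ_m = 2.49 km × 918/3230 = 0.708 km.

0.708 km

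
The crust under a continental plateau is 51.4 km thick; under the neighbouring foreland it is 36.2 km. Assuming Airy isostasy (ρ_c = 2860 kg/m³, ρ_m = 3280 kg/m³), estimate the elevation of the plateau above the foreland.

1.95 km

Excess crust Δ = 51.4 km − 36.2 km = 15.2 km, split between elevation h and root r with h + r = Δ.
Airy balance ρ_c h = (ρ_m − ρ_c) r gives r = h ρ_c/(ρ_m − ρ_c), so h (1 + ρ_c/(ρ_m − ρ_c)) = Δ, i.e. h = Δ (ρ_m − ρ_c)/ρ_m.
h = 15.2 km × 420/3280 = 1.95 km.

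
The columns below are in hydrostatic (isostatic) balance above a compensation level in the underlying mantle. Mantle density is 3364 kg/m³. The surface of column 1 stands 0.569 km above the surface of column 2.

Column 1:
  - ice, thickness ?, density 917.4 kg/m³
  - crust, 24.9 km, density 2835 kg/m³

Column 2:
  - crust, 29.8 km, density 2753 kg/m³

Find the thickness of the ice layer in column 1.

Take the compensation level at the base of the deeper column (depth z_c below the surface of column 1) and equate Σ ρ_i t_i down to z_c; mantle fills any gap and the z_c terms cancel.
Column 1: x×917.4 + 24.9×2835 + (z_c − 24.9 − x)×3364
Column 2: 0.569×0 + 29.8×2753 + (z_c − 0.569 − 29.8)×3364
The z_c×3364 term appears on both sides and cancels. Collect the known terms of each column as K = Σ(ρt)_known − 3364 × (depth of known layers): K_1 = 70591.5 − 3364×24.9 = −13172.1; K_2 = 82039.4 − 3364×(0.569 + 29.8) = −20121.916.
Balance: K_1 − x×(3364 − 917.4) = K_2, so x = (K_1 − K_2)/(3364 − 917.4) = 6949.82/2446.6 = 2.84 km.

2.84 km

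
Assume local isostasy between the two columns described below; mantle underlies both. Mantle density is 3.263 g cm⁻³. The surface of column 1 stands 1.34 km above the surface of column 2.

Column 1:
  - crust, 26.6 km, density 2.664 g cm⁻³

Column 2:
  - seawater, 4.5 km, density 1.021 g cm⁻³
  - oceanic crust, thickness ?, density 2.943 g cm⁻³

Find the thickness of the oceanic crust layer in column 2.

Take the compensation level at the base of the deeper column (depth z_c below the surface of column 1) and equate Σ ρ_i t_i down to z_c; mantle fills any gap and the z_c terms cancel.
Column 1: 26.6×2.664 + (z_c − 26.6)×3.263
Column 2: 1.34×0 + 4.5×1.021 + x×2.943 + (z_c − 1.34 − 4.5 − x)×3.263
The z_c×3.263 term appears on both sides and cancels. Collect the known terms of each column as K = Σ(ρt)_known − 3.263 × (depth of known layers): K_1 = 70.8624 − 3.263×26.6 = −15.9334; K_2 = 4.5945 − 3.263×(1.34 + 4.5) = −14.46142.
Balance: K_1 = K_2 − x×(3.263 − 2.943), so x = (K_2 − K_1)/(3.263 − 2.943) = 1.47198/0.32 = 4.6 km.

4.6 km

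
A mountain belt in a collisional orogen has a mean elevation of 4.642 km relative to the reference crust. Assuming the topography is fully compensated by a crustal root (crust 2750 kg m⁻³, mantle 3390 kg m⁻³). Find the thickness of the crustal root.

Balancing pressure at the compensation depth: the weight of the topography is balanced by the buoyancy of the root, ρ_c h = (ρ_m − ρ_c) r.
r = h · ρ_c / (ρ_m − ρ_c) = 4.642 km × 2750 / (3390 − 2750) = 19.9 km.

19.9 km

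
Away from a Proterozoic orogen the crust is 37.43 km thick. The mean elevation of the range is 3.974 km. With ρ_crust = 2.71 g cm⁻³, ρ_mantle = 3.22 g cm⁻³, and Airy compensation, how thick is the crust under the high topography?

Root depth r = h ρ_c / (ρ_m − ρ_c) = 3.974 km × 2.71 / 0.51 = 21.12 km.
Total thickness = T + h + r = 37.43 km + 3.974 km + 21.12 km = 62.5 km.

62.5 km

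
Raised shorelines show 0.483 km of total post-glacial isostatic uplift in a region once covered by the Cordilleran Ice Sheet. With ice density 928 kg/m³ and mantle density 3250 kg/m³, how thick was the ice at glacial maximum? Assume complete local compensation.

1.69 km

u = t ρ_ice/ρ_m → t = u ρ_m/ρ_ice = 0.483 km × 3250/928 = 1.69 km.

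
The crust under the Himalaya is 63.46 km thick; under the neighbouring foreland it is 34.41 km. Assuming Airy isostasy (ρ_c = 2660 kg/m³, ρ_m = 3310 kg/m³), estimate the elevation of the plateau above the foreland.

5.7 km

Excess crust Δ = 63.46 km − 34.41 km = 29.05 km, split between elevation h and root r with h + r = Δ.
Airy balance ρ_c h = (ρ_m − ρ_c) r gives r = h ρ_c/(ρ_m − ρ_c), so h (1 + ρ_c/(ρ_m − ρ_c)) = Δ, i.e. h = Δ (ρ_m − ρ_c)/ρ_m.
h = 29.05 km × 650/3310 = 5.7 km.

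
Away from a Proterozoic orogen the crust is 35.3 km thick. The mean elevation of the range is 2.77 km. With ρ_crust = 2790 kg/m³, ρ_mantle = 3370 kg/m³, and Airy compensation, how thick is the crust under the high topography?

51.4 km

Root depth r = h ρ_c / (ρ_m − ρ_c) = 2.77 km × 2790 / 580 = 13.32 km.
Total thickness = T + h + r = 35.3 km + 2.77 km + 13.32 km = 51.4 km.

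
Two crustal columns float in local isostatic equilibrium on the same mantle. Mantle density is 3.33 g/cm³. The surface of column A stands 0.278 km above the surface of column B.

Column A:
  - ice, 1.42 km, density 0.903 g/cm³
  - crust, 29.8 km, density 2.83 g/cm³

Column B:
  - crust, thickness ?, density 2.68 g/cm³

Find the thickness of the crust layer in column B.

Take the compensation level at the base of the deeper column (depth z_c below the surface of column A) and equate Σ ρ_i t_i down to z_c; mantle fills any gap and the z_c terms cancel.
Column A: 1.42×0.903 + 29.8×2.83 + (z_c − 31.22)×3.33
Column B: 0.278×0 + x×2.68 + (z_c − 0.278 − 0 − x)×3.33
The z_c×3.33 term appears on both sides and cancels. Collect the known terms of each column as K = Σ(ρt)_known − 3.33 × (depth of known layers): K_A = 85.61626 − 3.33×31.22 = −18.34634; K_B = 0 − 3.33×(0.278 + 0) = −0.92574.
Balance: K_A = K_B − x×(3.33 − 2.68), so x = (K_B − K_A)/(3.33 − 2.68) = 17.4206/0.65 = 26.8 km.

26.8 km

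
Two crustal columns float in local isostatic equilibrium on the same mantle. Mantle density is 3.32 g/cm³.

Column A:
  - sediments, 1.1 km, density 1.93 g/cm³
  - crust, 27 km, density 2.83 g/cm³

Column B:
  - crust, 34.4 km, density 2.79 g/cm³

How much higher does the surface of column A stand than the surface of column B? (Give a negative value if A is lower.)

For any compensation level in the mantle, the mantle terms cancel and isostasy reduces to e = (Σt_A − Σt_B) − (Σ(ρt)_A − Σ(ρt)_B) / ρ_m.
Σt_A = 28.1 km; Σt_B = 34.4 km; Σ(ρt)_A = 78.533; Σ(ρt)_B = 95.976 (in km·g/cm³).
e = (28.1 − 34.4) − (78.533 − 95.976) / 3.32 = −1.05 km.

−1.05 km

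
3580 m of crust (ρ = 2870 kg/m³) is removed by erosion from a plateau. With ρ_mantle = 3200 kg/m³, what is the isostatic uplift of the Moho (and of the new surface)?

Unloading: uplift u = e ρ_c/ρ_m = 3580 m × 2870/3200 = 3210 m.

3210 m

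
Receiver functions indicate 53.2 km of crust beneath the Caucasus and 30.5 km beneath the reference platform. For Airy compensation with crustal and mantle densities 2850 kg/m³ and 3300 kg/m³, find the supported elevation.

3.1 km

Excess crust Δ = 53.2 km − 30.5 km = 22.7 km, split between elevation h and root r with h + r = Δ.
Airy balance ρ_c h = (ρ_m − ρ_c) r gives r = h ρ_c/(ρ_m − ρ_c), so h (1 + ρ_c/(ρ_m − ρ_c)) = Δ, i.e. h = Δ (ρ_m − ρ_c)/ρ_m.
h = 22.7 km × 450/3300 = 3.1 km.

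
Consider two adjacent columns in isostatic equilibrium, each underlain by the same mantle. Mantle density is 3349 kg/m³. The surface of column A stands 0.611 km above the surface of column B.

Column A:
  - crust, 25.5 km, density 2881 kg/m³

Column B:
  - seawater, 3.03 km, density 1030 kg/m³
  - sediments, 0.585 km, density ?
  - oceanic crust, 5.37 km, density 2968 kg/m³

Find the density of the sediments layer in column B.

1960 kg/m³

Take the compensation level at the base of the deeper column (depth z_c below the surface of column A) and equate Σ ρ_i t_i down to z_c; mantle fills any gap and the z_c terms cancel.
Column A: 25.5×2881 + (z_c − 25.5)×3349
Column B: 0.611×0 + 3.03×1030 + 0.585×ρ + 5.37×2968 + (z_c − 0.611 − 8.985)×3349
The z_c×3349 term appears on both sides and cancels. Collect the known terms of each column as K = Σ(ρt)_known − 3349 × (depth of known layers): K_A = 73465.5 − 3349×25.5 = −11934; K_B = 19059.06 − 3349×(0.611 + 8.985) = −13077.944.
Balance: K_A = K_B + 0.585×ρ, so ρ = (K_A − K_B)/0.585 = 1143.94/0.585 = 1960 kg/m³.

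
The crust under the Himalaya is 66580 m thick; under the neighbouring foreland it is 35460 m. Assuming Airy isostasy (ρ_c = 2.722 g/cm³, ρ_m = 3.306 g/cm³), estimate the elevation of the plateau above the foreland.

Excess crust Δ = 66580 m − 35460 m = 31120 m, split between elevation h and root r with h + r = Δ.
Airy balance ρ_c h = (ρ_m − ρ_c) r gives r = h ρ_c/(ρ_m − ρ_c), so h (1 + ρ_c/(ρ_m − ρ_c)) = Δ, i.e. h = Δ (ρ_m − ρ_c)/ρ_m.
h = 31120 m × 0.584/3.306 = 5500 m.

5500 m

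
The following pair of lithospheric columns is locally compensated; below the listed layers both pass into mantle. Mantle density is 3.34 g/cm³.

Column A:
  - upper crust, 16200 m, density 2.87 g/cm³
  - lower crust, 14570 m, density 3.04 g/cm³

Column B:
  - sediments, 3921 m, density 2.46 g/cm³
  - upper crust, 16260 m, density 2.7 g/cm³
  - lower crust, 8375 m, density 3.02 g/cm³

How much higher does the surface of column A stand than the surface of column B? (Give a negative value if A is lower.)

For any compensation level in the mantle, the mantle terms cancel and isostasy reduces to e = (Σt_A − Σt_B) − (Σ(ρt)_A − Σ(ρt)_B) / ρ_m.
Σt_A = 30770 m; Σt_B = 28556 m; Σ(ρt)_A = 90786.8; Σ(ρt)_B = 78840.16 (in m·g/cm³).
e = (30770 − 28556) − (90786.8 − 78840.16) / 3.34 = −1360 m.

−1360 m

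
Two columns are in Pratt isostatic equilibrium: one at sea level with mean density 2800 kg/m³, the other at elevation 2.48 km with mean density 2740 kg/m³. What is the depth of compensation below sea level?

ρ_ref D = ρ (D + h) → D (ρ_ref − ρ) = ρ h.
D = ρ h/(ρ_ref − ρ) = 2740 × 2.48 km/(2800 − 2740) = 113 km.

113 km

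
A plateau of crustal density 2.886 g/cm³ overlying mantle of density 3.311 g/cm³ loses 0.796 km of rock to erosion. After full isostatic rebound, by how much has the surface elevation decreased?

0.102 km

Rebound u = e ρ_c/ρ_m = 0.796 km × 2.886/3.311 = 0.6938 km.
Net surface drop = e − u = 0.796 km − 0.6938 km = e (ρ_m − ρ_c)/ρ_m = 0.102 km.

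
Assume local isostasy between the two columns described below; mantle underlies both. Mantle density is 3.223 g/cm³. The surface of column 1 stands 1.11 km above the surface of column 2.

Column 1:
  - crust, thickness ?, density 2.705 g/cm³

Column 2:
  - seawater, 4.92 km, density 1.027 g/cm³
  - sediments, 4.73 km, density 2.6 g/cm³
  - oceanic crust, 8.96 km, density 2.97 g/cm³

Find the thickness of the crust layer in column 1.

Take the compensation level at the base of the deeper column (depth z_c below the surface of column 1) and equate Σ ρ_i t_i down to z_c; mantle fills any gap and the z_c terms cancel.
Column 1: x×2.705 + (z_c − 0 − x)×3.223
Column 2: 1.11×0 + 4.92×1.027 + 4.73×2.6 + 8.96×2.97 + (z_c − 1.11 − 18.61)×3.223
The z_c×3.223 term appears on both sides and cancels. Collect the known terms of each column as K = Σ(ρt)_known − 3.223 × (depth of known layers): K_1 = 0 − 3.223×0 = 0; K_2 = 43.96204 − 3.223×(1.11 + 18.61) = −19.59552.
Balance: K_1 − x×(3.223 − 2.705) = K_2, so x = (K_1 − K_2)/(3.223 − 2.705) = 19.5955/0.518 = 37.8 km.

37.8 km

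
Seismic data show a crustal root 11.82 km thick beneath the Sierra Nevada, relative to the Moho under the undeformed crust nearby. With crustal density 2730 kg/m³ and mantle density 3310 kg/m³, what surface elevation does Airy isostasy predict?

2.51 km

By Archimedes' principle applied to the lithosphere: ρ_c h = (ρ_m − ρ_c) r.
h = r (ρ_m − ρ_c) / ρ_c = 11.82 km × (3310 − 2730) / 2730 = 2.51 km.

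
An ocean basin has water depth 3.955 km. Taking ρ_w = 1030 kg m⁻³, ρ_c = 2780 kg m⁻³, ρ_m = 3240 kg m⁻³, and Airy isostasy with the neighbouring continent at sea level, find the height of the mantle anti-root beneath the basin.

15 km

For local isostatic compensation: replacing crust with seawater at the top is compensated by replacing crust with mantle at the base: d (ρ_c − ρ_w) = a (ρ_m − ρ_c).
a = d (ρ_c − ρ_w)/(ρ_m − ρ_c) = 3.955 km × 1750/460 = 15 km.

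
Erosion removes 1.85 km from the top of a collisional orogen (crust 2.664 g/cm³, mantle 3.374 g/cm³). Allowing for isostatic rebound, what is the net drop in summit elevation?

Rebound u = e ρ_c/ρ_m = 1.85 km × 2.664/3.374 = 1.461 km.
Net surface drop = e − u = 1.85 km − 1.461 km = e (ρ_m − ρ_c)/ρ_m = 0.389 km.

0.389 km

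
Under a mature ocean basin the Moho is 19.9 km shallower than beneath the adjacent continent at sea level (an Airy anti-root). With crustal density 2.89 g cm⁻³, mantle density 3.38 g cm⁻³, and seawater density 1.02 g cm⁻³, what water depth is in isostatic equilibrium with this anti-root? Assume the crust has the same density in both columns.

Replacing a thickness d of crust by seawater at the top must be balanced by replacing crust with mantle at the base: d (ρ_c − ρ_w) = a (ρ_m − ρ_c).
d = a (ρ_m − ρ_c)/(ρ_c − ρ_w) = 19.9 km × 0.49/1.87 = 5.21 km.

5.21 km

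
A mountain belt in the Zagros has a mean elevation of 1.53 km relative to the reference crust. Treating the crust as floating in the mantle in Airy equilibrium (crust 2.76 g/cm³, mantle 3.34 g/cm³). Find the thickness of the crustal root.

By Archimedes' principle applied to the lithosphere: the weight of the topography is balanced by the buoyancy of the root, ρ_c h = (ρ_m − ρ_c) r.
r = h · ρ_c / (ρ_m − ρ_c) = 1.53 km × 2.76 / (3.34 − 2.76) = 7.28 km.

7.28 km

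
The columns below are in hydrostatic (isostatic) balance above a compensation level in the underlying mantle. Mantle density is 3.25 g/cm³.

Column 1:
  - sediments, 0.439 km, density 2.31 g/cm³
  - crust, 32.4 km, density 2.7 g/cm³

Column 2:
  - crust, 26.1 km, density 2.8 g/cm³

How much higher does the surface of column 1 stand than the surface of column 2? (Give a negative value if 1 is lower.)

2 km

For any compensation level in the mantle, the mantle terms cancel and isostasy reduces to e = (Σt_1 − Σt_2) − (Σ(ρt)_1 − Σ(ρt)_2) / ρ_m.
Σt_1 = 32.839 km; Σt_2 = 26.1 km; Σ(ρt)_1 = 88.49409; Σ(ρt)_2 = 73.08 (in km·g/cm³).
e = (32.839 − 26.1) − (88.49409 − 73.08) / 3.25 = 2 km.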